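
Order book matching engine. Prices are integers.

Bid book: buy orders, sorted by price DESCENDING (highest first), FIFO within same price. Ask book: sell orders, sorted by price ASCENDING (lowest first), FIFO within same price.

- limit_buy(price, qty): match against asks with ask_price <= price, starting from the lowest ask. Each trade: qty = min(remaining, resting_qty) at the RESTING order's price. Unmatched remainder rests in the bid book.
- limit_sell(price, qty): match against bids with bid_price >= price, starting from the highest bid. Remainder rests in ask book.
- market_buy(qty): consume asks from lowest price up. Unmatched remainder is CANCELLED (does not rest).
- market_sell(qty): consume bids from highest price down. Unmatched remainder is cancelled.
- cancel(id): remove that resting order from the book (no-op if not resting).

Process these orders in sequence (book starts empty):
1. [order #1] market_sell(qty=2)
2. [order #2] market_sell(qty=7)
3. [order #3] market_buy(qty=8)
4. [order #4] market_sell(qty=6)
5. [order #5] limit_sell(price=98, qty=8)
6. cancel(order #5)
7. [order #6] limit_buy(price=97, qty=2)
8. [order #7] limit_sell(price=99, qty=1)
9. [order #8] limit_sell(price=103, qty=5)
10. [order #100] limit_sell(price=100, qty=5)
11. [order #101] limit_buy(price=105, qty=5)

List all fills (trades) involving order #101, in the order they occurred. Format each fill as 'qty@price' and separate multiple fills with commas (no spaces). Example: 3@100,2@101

After op 1 [order #1] market_sell(qty=2): fills=none; bids=[-] asks=[-]
After op 2 [order #2] market_sell(qty=7): fills=none; bids=[-] asks=[-]
After op 3 [order #3] market_buy(qty=8): fills=none; bids=[-] asks=[-]
After op 4 [order #4] market_sell(qty=6): fills=none; bids=[-] asks=[-]
After op 5 [order #5] limit_sell(price=98, qty=8): fills=none; bids=[-] asks=[#5:8@98]
After op 6 cancel(order #5): fills=none; bids=[-] asks=[-]
After op 7 [order #6] limit_buy(price=97, qty=2): fills=none; bids=[#6:2@97] asks=[-]
After op 8 [order #7] limit_sell(price=99, qty=1): fills=none; bids=[#6:2@97] asks=[#7:1@99]
After op 9 [order #8] limit_sell(price=103, qty=5): fills=none; bids=[#6:2@97] asks=[#7:1@99 #8:5@103]
After op 10 [order #100] limit_sell(price=100, qty=5): fills=none; bids=[#6:2@97] asks=[#7:1@99 #100:5@100 #8:5@103]
After op 11 [order #101] limit_buy(price=105, qty=5): fills=#101x#7:1@99 #101x#100:4@100; bids=[#6:2@97] asks=[#100:1@100 #8:5@103]

Answer: 1@99,4@100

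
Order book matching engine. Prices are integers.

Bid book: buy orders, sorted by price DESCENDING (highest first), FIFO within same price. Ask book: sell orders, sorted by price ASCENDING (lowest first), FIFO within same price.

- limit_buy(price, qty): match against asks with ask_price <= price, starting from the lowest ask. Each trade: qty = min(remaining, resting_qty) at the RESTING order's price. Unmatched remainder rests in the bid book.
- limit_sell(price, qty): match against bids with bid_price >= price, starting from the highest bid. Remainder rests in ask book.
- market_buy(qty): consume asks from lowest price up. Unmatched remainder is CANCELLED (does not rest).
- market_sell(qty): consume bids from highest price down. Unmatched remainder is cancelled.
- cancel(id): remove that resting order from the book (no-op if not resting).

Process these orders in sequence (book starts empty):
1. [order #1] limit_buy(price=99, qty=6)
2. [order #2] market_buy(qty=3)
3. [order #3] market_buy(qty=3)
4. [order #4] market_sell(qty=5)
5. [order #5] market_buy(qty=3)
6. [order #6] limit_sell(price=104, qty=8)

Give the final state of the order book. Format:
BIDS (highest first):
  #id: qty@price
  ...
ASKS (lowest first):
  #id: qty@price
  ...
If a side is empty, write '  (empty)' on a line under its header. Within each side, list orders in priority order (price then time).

Answer: BIDS (highest first):
  #1: 1@99
ASKS (lowest first):
  #6: 8@104

Derivation:
After op 1 [order #1] limit_buy(price=99, qty=6): fills=none; bids=[#1:6@99] asks=[-]
After op 2 [order #2] market_buy(qty=3): fills=none; bids=[#1:6@99] asks=[-]
After op 3 [order #3] market_buy(qty=3): fills=none; bids=[#1:6@99] asks=[-]
After op 4 [order #4] market_sell(qty=5): fills=#1x#4:5@99; bids=[#1:1@99] asks=[-]
After op 5 [order #5] market_buy(qty=3): fills=none; bids=[#1:1@99] asks=[-]
After op 6 [order #6] limit_sell(price=104, qty=8): fills=none; bids=[#1:1@99] asks=[#6:8@104]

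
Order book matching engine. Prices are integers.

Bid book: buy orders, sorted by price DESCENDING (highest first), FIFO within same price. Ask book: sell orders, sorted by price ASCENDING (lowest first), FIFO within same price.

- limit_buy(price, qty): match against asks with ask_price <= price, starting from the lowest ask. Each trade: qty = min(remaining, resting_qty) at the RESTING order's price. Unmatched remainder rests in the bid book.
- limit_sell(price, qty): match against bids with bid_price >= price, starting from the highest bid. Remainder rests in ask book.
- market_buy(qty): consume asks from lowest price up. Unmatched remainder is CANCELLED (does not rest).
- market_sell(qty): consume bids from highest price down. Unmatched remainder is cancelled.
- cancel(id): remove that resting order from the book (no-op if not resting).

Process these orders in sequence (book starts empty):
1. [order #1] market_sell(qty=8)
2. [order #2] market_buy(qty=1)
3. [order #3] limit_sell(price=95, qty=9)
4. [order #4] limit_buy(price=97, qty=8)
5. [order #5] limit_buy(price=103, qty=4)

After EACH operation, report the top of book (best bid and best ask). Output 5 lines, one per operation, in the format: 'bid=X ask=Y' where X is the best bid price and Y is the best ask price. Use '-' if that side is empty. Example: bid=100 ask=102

After op 1 [order #1] market_sell(qty=8): fills=none; bids=[-] asks=[-]
After op 2 [order #2] market_buy(qty=1): fills=none; bids=[-] asks=[-]
After op 3 [order #3] limit_sell(price=95, qty=9): fills=none; bids=[-] asks=[#3:9@95]
After op 4 [order #4] limit_buy(price=97, qty=8): fills=#4x#3:8@95; bids=[-] asks=[#3:1@95]
After op 5 [order #5] limit_buy(price=103, qty=4): fills=#5x#3:1@95; bids=[#5:3@103] asks=[-]

Answer: bid=- ask=-
bid=- ask=-
bid=- ask=95
bid=- ask=95
bid=103 ask=-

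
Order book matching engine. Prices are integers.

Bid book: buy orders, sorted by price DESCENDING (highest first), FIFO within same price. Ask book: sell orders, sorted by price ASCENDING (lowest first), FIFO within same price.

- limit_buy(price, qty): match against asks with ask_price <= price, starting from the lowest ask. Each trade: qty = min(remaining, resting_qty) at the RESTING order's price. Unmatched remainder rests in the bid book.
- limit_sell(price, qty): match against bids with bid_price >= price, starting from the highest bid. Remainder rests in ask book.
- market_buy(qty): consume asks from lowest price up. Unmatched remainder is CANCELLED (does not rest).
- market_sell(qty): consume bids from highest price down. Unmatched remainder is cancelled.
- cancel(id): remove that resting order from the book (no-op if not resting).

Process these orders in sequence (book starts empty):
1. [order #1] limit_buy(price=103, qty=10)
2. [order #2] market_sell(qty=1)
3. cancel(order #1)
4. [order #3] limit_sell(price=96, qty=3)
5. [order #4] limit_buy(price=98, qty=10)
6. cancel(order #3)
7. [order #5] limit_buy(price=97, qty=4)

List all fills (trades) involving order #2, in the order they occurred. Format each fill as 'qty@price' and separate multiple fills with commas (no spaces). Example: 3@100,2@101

After op 1 [order #1] limit_buy(price=103, qty=10): fills=none; bids=[#1:10@103] asks=[-]
After op 2 [order #2] market_sell(qty=1): fills=#1x#2:1@103; bids=[#1:9@103] asks=[-]
After op 3 cancel(order #1): fills=none; bids=[-] asks=[-]
After op 4 [order #3] limit_sell(price=96, qty=3): fills=none; bids=[-] asks=[#3:3@96]
After op 5 [order #4] limit_buy(price=98, qty=10): fills=#4x#3:3@96; bids=[#4:7@98] asks=[-]
After op 6 cancel(order #3): fills=none; bids=[#4:7@98] asks=[-]
After op 7 [order #5] limit_buy(price=97, qty=4): fills=none; bids=[#4:7@98 #5:4@97] asks=[-]

Answer: 1@103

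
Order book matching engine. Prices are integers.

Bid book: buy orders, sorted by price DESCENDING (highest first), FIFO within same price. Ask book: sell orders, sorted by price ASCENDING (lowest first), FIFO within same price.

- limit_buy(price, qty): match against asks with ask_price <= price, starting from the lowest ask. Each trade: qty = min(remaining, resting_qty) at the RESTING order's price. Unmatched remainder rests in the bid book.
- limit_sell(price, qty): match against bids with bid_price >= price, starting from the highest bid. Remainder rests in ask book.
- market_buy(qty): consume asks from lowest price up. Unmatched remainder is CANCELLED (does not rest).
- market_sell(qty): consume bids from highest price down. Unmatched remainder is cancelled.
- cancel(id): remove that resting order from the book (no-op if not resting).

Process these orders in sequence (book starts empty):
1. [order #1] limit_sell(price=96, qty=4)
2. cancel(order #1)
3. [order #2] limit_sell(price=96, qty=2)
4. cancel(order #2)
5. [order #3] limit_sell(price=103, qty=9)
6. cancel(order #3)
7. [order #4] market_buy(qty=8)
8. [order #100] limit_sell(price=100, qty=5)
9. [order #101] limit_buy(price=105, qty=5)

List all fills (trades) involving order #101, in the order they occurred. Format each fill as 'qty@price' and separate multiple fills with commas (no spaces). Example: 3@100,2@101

Answer: 5@100

Derivation:
After op 1 [order #1] limit_sell(price=96, qty=4): fills=none; bids=[-] asks=[#1:4@96]
After op 2 cancel(order #1): fills=none; bids=[-] asks=[-]
After op 3 [order #2] limit_sell(price=96, qty=2): fills=none; bids=[-] asks=[#2:2@96]
After op 4 cancel(order #2): fills=none; bids=[-] asks=[-]
After op 5 [order #3] limit_sell(price=103, qty=9): fills=none; bids=[-] asks=[#3:9@103]
After op 6 cancel(order #3): fills=none; bids=[-] asks=[-]
After op 7 [order #4] market_buy(qty=8): fills=none; bids=[-] asks=[-]
After op 8 [order #100] limit_sell(price=100, qty=5): fills=none; bids=[-] asks=[#100:5@100]
After op 9 [order #101] limit_buy(price=105, qty=5): fills=#101x#100:5@100; bids=[-] asks=[-]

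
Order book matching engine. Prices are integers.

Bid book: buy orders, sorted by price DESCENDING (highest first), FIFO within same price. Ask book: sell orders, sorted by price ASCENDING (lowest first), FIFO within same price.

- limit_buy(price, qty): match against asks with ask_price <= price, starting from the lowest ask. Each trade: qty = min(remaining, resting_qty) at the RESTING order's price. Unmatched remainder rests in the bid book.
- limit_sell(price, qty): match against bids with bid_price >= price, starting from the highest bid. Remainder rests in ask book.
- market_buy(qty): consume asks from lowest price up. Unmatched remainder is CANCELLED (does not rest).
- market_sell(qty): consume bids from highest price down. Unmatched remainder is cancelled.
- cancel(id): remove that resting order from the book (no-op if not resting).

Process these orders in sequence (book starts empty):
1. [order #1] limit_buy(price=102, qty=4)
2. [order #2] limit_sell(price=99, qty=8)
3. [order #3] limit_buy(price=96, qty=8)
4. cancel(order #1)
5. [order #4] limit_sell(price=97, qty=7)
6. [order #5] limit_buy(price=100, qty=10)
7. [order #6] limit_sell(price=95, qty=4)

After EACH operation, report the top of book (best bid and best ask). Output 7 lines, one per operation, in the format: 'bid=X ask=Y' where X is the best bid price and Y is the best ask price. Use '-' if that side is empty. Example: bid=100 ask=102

After op 1 [order #1] limit_buy(price=102, qty=4): fills=none; bids=[#1:4@102] asks=[-]
After op 2 [order #2] limit_sell(price=99, qty=8): fills=#1x#2:4@102; bids=[-] asks=[#2:4@99]
After op 3 [order #3] limit_buy(price=96, qty=8): fills=none; bids=[#3:8@96] asks=[#2:4@99]
After op 4 cancel(order #1): fills=none; bids=[#3:8@96] asks=[#2:4@99]
After op 5 [order #4] limit_sell(price=97, qty=7): fills=none; bids=[#3:8@96] asks=[#4:7@97 #2:4@99]
After op 6 [order #5] limit_buy(price=100, qty=10): fills=#5x#4:7@97 #5x#2:3@99; bids=[#3:8@96] asks=[#2:1@99]
After op 7 [order #6] limit_sell(price=95, qty=4): fills=#3x#6:4@96; bids=[#3:4@96] asks=[#2:1@99]

Answer: bid=102 ask=-
bid=- ask=99
bid=96 ask=99
bid=96 ask=99
bid=96 ask=97
bid=96 ask=99
bid=96 ask=99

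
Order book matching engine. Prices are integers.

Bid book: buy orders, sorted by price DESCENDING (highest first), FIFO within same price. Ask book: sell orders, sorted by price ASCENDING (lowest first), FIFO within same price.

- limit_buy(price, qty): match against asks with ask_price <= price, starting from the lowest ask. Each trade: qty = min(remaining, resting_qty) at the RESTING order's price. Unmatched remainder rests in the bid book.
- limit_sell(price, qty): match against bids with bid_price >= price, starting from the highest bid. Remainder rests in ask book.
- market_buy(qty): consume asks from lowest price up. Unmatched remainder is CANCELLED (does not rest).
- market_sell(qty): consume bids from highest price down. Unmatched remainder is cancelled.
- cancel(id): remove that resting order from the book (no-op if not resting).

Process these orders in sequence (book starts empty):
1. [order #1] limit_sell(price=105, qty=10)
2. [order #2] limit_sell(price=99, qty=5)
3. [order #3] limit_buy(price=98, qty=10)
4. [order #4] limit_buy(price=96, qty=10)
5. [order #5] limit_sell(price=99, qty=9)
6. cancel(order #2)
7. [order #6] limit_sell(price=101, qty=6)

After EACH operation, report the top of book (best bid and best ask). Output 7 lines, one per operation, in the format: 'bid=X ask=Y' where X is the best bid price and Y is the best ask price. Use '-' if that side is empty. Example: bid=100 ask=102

After op 1 [order #1] limit_sell(price=105, qty=10): fills=none; bids=[-] asks=[#1:10@105]
After op 2 [order #2] limit_sell(price=99, qty=5): fills=none; bids=[-] asks=[#2:5@99 #1:10@105]
After op 3 [order #3] limit_buy(price=98, qty=10): fills=none; bids=[#3:10@98] asks=[#2:5@99 #1:10@105]
After op 4 [order #4] limit_buy(price=96, qty=10): fills=none; bids=[#3:10@98 #4:10@96] asks=[#2:5@99 #1:10@105]
After op 5 [order #5] limit_sell(price=99, qty=9): fills=none; bids=[#3:10@98 #4:10@96] asks=[#2:5@99 #5:9@99 #1:10@105]
After op 6 cancel(order #2): fills=none; bids=[#3:10@98 #4:10@96] asks=[#5:9@99 #1:10@105]
After op 7 [order #6] limit_sell(price=101, qty=6): fills=none; bids=[#3:10@98 #4:10@96] asks=[#5:9@99 #6:6@101 #1:10@105]

Answer: bid=- ask=105
bid=- ask=99
bid=98 ask=99
bid=98 ask=99
bid=98 ask=99
bid=98 ask=99
bid=98 ask=99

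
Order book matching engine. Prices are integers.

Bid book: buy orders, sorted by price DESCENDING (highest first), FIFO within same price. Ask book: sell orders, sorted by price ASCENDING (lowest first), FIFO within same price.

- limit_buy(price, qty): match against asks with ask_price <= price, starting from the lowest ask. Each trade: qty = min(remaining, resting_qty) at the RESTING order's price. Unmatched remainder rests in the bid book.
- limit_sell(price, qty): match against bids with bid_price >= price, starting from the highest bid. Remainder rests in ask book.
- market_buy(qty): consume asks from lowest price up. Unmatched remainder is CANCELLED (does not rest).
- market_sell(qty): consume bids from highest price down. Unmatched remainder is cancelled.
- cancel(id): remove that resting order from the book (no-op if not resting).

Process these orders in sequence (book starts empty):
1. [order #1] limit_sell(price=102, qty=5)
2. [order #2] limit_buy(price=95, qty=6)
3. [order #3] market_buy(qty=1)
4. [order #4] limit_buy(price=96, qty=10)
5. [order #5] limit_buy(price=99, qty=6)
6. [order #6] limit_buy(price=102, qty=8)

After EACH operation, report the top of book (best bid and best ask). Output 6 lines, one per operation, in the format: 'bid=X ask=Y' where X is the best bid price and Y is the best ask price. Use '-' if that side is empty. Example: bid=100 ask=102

Answer: bid=- ask=102
bid=95 ask=102
bid=95 ask=102
bid=96 ask=102
bid=99 ask=102
bid=102 ask=-

Derivation:
After op 1 [order #1] limit_sell(price=102, qty=5): fills=none; bids=[-] asks=[#1:5@102]
After op 2 [order #2] limit_buy(price=95, qty=6): fills=none; bids=[#2:6@95] asks=[#1:5@102]
After op 3 [order #3] market_buy(qty=1): fills=#3x#1:1@102; bids=[#2:6@95] asks=[#1:4@102]
After op 4 [order #4] limit_buy(price=96, qty=10): fills=none; bids=[#4:10@96 #2:6@95] asks=[#1:4@102]
After op 5 [order #5] limit_buy(price=99, qty=6): fills=none; bids=[#5:6@99 #4:10@96 #2:6@95] asks=[#1:4@102]
After op 6 [order #6] limit_buy(price=102, qty=8): fills=#6x#1:4@102; bids=[#6:4@102 #5:6@99 #4:10@96 #2:6@95] asks=[-]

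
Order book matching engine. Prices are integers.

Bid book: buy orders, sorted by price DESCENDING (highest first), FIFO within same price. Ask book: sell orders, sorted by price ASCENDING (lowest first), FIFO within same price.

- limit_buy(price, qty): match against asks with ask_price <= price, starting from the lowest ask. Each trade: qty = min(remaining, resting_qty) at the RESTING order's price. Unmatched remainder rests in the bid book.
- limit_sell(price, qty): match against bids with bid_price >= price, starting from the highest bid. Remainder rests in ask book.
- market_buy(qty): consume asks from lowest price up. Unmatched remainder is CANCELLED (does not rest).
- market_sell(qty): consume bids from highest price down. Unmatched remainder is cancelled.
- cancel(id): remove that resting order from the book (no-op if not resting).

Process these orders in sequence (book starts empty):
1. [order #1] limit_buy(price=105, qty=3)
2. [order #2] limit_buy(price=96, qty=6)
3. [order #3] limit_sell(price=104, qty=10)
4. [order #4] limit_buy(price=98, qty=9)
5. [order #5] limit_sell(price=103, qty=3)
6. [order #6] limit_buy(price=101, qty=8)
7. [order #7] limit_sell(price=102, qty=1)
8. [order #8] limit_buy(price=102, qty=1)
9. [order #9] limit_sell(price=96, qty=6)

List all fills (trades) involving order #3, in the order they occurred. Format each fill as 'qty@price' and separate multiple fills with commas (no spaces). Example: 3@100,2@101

After op 1 [order #1] limit_buy(price=105, qty=3): fills=none; bids=[#1:3@105] asks=[-]
After op 2 [order #2] limit_buy(price=96, qty=6): fills=none; bids=[#1:3@105 #2:6@96] asks=[-]
After op 3 [order #3] limit_sell(price=104, qty=10): fills=#1x#3:3@105; bids=[#2:6@96] asks=[#3:7@104]
After op 4 [order #4] limit_buy(price=98, qty=9): fills=none; bids=[#4:9@98 #2:6@96] asks=[#3:7@104]
After op 5 [order #5] limit_sell(price=103, qty=3): fills=none; bids=[#4:9@98 #2:6@96] asks=[#5:3@103 #3:7@104]
After op 6 [order #6] limit_buy(price=101, qty=8): fills=none; bids=[#6:8@101 #4:9@98 #2:6@96] asks=[#5:3@103 #3:7@104]
After op 7 [order #7] limit_sell(price=102, qty=1): fills=none; bids=[#6:8@101 #4:9@98 #2:6@96] asks=[#7:1@102 #5:3@103 #3:7@104]
After op 8 [order #8] limit_buy(price=102, qty=1): fills=#8x#7:1@102; bids=[#6:8@101 #4:9@98 #2:6@96] asks=[#5:3@103 #3:7@104]
After op 9 [order #9] limit_sell(price=96, qty=6): fills=#6x#9:6@101; bids=[#6:2@101 #4:9@98 #2:6@96] asks=[#5:3@103 #3:7@104]

Answer: 3@105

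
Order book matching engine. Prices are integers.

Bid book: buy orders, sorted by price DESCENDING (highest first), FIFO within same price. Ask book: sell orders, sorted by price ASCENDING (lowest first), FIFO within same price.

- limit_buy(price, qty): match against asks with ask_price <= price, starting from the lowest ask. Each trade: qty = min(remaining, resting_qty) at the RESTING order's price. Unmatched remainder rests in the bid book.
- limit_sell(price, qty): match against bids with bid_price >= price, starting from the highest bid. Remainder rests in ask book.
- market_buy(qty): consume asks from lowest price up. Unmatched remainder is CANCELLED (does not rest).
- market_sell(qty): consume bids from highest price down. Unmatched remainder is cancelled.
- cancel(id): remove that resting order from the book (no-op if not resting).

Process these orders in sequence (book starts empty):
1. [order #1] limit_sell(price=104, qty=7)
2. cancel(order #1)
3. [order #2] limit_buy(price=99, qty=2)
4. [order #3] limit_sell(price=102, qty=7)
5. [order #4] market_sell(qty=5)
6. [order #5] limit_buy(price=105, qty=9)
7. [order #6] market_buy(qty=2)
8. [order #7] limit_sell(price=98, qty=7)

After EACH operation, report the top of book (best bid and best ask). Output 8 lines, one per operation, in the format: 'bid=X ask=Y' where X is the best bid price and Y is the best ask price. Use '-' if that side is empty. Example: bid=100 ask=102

After op 1 [order #1] limit_sell(price=104, qty=7): fills=none; bids=[-] asks=[#1:7@104]
After op 2 cancel(order #1): fills=none; bids=[-] asks=[-]
After op 3 [order #2] limit_buy(price=99, qty=2): fills=none; bids=[#2:2@99] asks=[-]
After op 4 [order #3] limit_sell(price=102, qty=7): fills=none; bids=[#2:2@99] asks=[#3:7@102]
After op 5 [order #4] market_sell(qty=5): fills=#2x#4:2@99; bids=[-] asks=[#3:7@102]
After op 6 [order #5] limit_buy(price=105, qty=9): fills=#5x#3:7@102; bids=[#5:2@105] asks=[-]
After op 7 [order #6] market_buy(qty=2): fills=none; bids=[#5:2@105] asks=[-]
After op 8 [order #7] limit_sell(price=98, qty=7): fills=#5x#7:2@105; bids=[-] asks=[#7:5@98]

Answer: bid=- ask=104
bid=- ask=-
bid=99 ask=-
bid=99 ask=102
bid=- ask=102
bid=105 ask=-
bid=105 ask=-
bid=- ask=98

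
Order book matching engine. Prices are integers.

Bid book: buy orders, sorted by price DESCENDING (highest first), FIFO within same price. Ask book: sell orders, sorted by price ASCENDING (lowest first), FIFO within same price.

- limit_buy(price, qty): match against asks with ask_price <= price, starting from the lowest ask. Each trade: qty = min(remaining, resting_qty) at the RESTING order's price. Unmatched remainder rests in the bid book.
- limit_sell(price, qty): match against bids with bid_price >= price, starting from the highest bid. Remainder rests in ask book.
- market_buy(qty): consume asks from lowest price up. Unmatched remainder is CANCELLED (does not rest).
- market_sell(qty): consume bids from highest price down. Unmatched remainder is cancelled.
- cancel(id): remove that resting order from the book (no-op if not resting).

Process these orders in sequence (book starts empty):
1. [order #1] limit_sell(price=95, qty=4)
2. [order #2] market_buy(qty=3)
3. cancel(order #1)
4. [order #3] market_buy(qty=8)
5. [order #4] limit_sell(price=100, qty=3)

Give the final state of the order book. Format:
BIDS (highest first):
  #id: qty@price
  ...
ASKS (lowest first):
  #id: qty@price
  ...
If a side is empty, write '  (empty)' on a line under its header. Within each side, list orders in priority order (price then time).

After op 1 [order #1] limit_sell(price=95, qty=4): fills=none; bids=[-] asks=[#1:4@95]
After op 2 [order #2] market_buy(qty=3): fills=#2x#1:3@95; bids=[-] asks=[#1:1@95]
After op 3 cancel(order #1): fills=none; bids=[-] asks=[-]
After op 4 [order #3] market_buy(qty=8): fills=none; bids=[-] asks=[-]
After op 5 [order #4] limit_sell(price=100, qty=3): fills=none; bids=[-] asks=[#4:3@100]

Answer: BIDS (highest first):
  (empty)
ASKS (lowest first):
  #4: 3@100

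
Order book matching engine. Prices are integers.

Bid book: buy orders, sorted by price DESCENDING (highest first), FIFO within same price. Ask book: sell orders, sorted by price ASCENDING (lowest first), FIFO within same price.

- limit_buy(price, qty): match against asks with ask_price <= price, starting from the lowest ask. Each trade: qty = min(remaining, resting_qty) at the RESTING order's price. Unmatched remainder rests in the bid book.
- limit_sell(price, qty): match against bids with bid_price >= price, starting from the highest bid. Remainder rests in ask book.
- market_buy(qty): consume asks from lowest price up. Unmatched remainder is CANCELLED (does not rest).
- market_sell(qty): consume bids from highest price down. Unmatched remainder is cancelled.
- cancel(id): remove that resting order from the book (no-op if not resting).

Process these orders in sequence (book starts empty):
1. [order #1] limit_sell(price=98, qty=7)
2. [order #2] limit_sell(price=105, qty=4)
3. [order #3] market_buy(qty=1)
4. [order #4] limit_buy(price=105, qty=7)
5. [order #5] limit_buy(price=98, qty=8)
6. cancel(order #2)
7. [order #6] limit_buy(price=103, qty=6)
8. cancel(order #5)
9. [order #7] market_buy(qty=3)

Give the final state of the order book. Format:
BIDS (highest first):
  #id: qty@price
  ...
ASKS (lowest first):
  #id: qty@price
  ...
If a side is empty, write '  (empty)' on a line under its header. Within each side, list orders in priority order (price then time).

Answer: BIDS (highest first):
  #6: 6@103
ASKS (lowest first):
  (empty)

Derivation:
After op 1 [order #1] limit_sell(price=98, qty=7): fills=none; bids=[-] asks=[#1:7@98]
After op 2 [order #2] limit_sell(price=105, qty=4): fills=none; bids=[-] asks=[#1:7@98 #2:4@105]
After op 3 [order #3] market_buy(qty=1): fills=#3x#1:1@98; bids=[-] asks=[#1:6@98 #2:4@105]
After op 4 [order #4] limit_buy(price=105, qty=7): fills=#4x#1:6@98 #4x#2:1@105; bids=[-] asks=[#2:3@105]
After op 5 [order #5] limit_buy(price=98, qty=8): fills=none; bids=[#5:8@98] asks=[#2:3@105]
After op 6 cancel(order #2): fills=none; bids=[#5:8@98] asks=[-]
After op 7 [order #6] limit_buy(price=103, qty=6): fills=none; bids=[#6:6@103 #5:8@98] asks=[-]
After op 8 cancel(order #5): fills=none; bids=[#6:6@103] asks=[-]
After op 9 [order #7] market_buy(qty=3): fills=none; bids=[#6:6@103] asks=[-]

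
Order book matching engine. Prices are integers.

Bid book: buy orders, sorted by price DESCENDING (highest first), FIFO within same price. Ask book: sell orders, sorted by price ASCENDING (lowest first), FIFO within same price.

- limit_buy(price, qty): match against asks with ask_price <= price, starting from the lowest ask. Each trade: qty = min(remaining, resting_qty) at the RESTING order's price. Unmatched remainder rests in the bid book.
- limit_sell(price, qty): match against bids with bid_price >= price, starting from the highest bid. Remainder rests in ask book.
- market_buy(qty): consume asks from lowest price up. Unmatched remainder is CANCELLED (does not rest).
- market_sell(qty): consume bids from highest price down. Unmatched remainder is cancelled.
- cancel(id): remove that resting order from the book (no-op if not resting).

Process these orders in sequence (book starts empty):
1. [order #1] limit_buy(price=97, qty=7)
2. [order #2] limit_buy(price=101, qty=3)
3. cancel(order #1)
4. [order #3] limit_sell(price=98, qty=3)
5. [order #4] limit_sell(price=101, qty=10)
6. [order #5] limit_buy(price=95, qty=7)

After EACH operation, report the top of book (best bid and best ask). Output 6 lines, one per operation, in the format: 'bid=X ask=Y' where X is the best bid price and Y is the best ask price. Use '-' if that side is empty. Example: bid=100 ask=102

Answer: bid=97 ask=-
bid=101 ask=-
bid=101 ask=-
bid=- ask=-
bid=- ask=101
bid=95 ask=101

Derivation:
After op 1 [order #1] limit_buy(price=97, qty=7): fills=none; bids=[#1:7@97] asks=[-]
After op 2 [order #2] limit_buy(price=101, qty=3): fills=none; bids=[#2:3@101 #1:7@97] asks=[-]
After op 3 cancel(order #1): fills=none; bids=[#2:3@101] asks=[-]
After op 4 [order #3] limit_sell(price=98, qty=3): fills=#2x#3:3@101; bids=[-] asks=[-]
After op 5 [order #4] limit_sell(price=101, qty=10): fills=none; bids=[-] asks=[#4:10@101]
After op 6 [order #5] limit_buy(price=95, qty=7): fills=none; bids=[#5:7@95] asks=[#4:10@101]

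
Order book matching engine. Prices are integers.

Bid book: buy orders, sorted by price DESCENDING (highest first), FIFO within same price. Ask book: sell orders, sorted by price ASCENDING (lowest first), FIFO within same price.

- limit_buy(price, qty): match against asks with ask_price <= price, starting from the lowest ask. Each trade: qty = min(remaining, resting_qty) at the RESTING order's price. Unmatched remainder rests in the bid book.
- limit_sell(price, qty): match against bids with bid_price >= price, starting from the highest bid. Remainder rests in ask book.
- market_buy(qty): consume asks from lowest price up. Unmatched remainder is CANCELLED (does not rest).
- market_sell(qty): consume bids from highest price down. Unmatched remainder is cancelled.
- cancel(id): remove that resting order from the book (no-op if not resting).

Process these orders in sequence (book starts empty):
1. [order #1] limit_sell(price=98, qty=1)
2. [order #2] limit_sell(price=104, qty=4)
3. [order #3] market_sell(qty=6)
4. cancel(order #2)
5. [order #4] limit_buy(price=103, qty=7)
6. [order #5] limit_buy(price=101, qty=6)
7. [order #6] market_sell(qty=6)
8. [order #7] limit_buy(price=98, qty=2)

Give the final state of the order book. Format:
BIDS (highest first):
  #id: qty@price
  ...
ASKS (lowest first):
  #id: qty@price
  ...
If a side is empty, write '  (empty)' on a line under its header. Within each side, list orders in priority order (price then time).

After op 1 [order #1] limit_sell(price=98, qty=1): fills=none; bids=[-] asks=[#1:1@98]
After op 2 [order #2] limit_sell(price=104, qty=4): fills=none; bids=[-] asks=[#1:1@98 #2:4@104]
After op 3 [order #3] market_sell(qty=6): fills=none; bids=[-] asks=[#1:1@98 #2:4@104]
After op 4 cancel(order #2): fills=none; bids=[-] asks=[#1:1@98]
After op 5 [order #4] limit_buy(price=103, qty=7): fills=#4x#1:1@98; bids=[#4:6@103] asks=[-]
After op 6 [order #5] limit_buy(price=101, qty=6): fills=none; bids=[#4:6@103 #5:6@101] asks=[-]
After op 7 [order #6] market_sell(qty=6): fills=#4x#6:6@103; bids=[#5:6@101] asks=[-]
After op 8 [order #7] limit_buy(price=98, qty=2): fills=none; bids=[#5:6@101 #7:2@98] asks=[-]

Answer: BIDS (highest first):
  #5: 6@101
  #7: 2@98
ASKS (lowest first):
  (empty)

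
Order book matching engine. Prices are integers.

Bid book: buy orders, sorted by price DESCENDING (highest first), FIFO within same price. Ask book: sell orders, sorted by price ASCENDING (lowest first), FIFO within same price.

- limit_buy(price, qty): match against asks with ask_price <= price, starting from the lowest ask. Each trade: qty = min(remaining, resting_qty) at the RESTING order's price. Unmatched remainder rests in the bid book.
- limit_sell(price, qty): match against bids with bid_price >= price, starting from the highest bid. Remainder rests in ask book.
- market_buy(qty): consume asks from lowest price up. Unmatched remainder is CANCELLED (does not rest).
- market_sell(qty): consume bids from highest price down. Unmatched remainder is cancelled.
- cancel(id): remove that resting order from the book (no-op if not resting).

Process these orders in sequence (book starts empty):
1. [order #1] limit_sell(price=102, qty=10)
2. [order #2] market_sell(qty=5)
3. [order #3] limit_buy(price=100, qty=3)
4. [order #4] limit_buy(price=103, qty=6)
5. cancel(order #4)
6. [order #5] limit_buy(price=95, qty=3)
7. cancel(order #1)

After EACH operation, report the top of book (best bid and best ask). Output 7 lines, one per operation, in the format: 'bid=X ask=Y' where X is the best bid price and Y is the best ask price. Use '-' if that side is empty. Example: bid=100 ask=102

Answer: bid=- ask=102
bid=- ask=102
bid=100 ask=102
bid=100 ask=102
bid=100 ask=102
bid=100 ask=102
bid=100 ask=-

Derivation:
After op 1 [order #1] limit_sell(price=102, qty=10): fills=none; bids=[-] asks=[#1:10@102]
After op 2 [order #2] market_sell(qty=5): fills=none; bids=[-] asks=[#1:10@102]
After op 3 [order #3] limit_buy(price=100, qty=3): fills=none; bids=[#3:3@100] asks=[#1:10@102]
After op 4 [order #4] limit_buy(price=103, qty=6): fills=#4x#1:6@102; bids=[#3:3@100] asks=[#1:4@102]
After op 5 cancel(order #4): fills=none; bids=[#3:3@100] asks=[#1:4@102]
After op 6 [order #5] limit_buy(price=95, qty=3): fills=none; bids=[#3:3@100 #5:3@95] asks=[#1:4@102]
After op 7 cancel(order #1): fills=none; bids=[#3:3@100 #5:3@95] asks=[-]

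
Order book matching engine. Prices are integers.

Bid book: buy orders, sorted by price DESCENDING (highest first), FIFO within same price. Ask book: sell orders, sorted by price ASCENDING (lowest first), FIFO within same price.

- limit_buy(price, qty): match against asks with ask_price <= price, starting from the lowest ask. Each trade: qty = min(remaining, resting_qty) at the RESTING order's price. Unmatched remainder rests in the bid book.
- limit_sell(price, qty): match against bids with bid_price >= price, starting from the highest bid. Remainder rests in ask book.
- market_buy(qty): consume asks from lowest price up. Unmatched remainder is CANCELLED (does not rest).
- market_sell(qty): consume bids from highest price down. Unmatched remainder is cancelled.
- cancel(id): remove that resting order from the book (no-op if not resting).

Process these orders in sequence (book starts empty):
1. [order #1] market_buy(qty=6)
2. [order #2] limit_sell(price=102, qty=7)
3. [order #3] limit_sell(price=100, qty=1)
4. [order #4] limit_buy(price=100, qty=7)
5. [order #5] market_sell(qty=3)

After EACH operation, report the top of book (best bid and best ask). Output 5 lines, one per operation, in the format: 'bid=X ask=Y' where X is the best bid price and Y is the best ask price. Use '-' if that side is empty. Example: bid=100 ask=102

Answer: bid=- ask=-
bid=- ask=102
bid=- ask=100
bid=100 ask=102
bid=100 ask=102

Derivation:
After op 1 [order #1] market_buy(qty=6): fills=none; bids=[-] asks=[-]
After op 2 [order #2] limit_sell(price=102, qty=7): fills=none; bids=[-] asks=[#2:7@102]
After op 3 [order #3] limit_sell(price=100, qty=1): fills=none; bids=[-] asks=[#3:1@100 #2:7@102]
After op 4 [order #4] limit_buy(price=100, qty=7): fills=#4x#3:1@100; bids=[#4:6@100] asks=[#2:7@102]
After op 5 [order #5] market_sell(qty=3): fills=#4x#5:3@100; bids=[#4:3@100] asks=[#2:7@102]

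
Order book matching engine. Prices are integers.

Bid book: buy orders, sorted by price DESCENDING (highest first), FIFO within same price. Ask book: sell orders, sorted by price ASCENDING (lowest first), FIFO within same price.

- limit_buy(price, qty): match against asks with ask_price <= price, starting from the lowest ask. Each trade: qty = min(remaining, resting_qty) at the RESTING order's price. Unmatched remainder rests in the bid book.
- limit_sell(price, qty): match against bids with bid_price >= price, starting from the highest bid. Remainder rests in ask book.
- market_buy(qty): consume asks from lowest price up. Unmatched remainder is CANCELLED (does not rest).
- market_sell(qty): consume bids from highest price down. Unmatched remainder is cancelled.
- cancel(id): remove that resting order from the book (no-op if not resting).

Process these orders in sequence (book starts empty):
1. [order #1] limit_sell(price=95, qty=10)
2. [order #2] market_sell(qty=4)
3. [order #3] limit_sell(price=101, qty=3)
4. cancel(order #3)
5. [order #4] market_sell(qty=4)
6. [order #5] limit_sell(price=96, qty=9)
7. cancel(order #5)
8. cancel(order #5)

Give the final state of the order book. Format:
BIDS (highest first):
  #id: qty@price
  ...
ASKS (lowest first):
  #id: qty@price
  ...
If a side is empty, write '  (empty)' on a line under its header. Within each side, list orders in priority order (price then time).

Answer: BIDS (highest first):
  (empty)
ASKS (lowest first):
  #1: 10@95

Derivation:
After op 1 [order #1] limit_sell(price=95, qty=10): fills=none; bids=[-] asks=[#1:10@95]
After op 2 [order #2] market_sell(qty=4): fills=none; bids=[-] asks=[#1:10@95]
After op 3 [order #3] limit_sell(price=101, qty=3): fills=none; bids=[-] asks=[#1:10@95 #3:3@101]
After op 4 cancel(order #3): fills=none; bids=[-] asks=[#1:10@95]
After op 5 [order #4] market_sell(qty=4): fills=none; bids=[-] asks=[#1:10@95]
After op 6 [order #5] limit_sell(price=96, qty=9): fills=none; bids=[-] asks=[#1:10@95 #5:9@96]
After op 7 cancel(order #5): fills=none; bids=[-] asks=[#1:10@95]
After op 8 cancel(order #5): fills=none; bids=[-] asks=[#1:10@95]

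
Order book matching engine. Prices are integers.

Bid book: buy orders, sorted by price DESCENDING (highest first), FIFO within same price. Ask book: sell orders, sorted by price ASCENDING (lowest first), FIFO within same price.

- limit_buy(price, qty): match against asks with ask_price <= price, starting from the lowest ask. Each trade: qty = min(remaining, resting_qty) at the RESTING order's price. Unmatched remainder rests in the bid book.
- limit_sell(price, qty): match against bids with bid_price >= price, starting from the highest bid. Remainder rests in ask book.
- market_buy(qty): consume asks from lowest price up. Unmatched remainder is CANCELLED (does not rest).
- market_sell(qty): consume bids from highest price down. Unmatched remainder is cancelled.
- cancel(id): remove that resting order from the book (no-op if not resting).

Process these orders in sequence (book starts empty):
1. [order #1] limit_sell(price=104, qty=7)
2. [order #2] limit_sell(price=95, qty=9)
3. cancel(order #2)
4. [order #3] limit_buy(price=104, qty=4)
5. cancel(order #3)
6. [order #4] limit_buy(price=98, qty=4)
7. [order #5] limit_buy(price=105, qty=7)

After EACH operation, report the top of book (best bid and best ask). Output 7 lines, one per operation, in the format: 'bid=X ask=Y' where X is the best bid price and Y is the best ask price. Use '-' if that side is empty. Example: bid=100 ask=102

After op 1 [order #1] limit_sell(price=104, qty=7): fills=none; bids=[-] asks=[#1:7@104]
After op 2 [order #2] limit_sell(price=95, qty=9): fills=none; bids=[-] asks=[#2:9@95 #1:7@104]
After op 3 cancel(order #2): fills=none; bids=[-] asks=[#1:7@104]
After op 4 [order #3] limit_buy(price=104, qty=4): fills=#3x#1:4@104; bids=[-] asks=[#1:3@104]
After op 5 cancel(order #3): fills=none; bids=[-] asks=[#1:3@104]
After op 6 [order #4] limit_buy(price=98, qty=4): fills=none; bids=[#4:4@98] asks=[#1:3@104]
After op 7 [order #5] limit_buy(price=105, qty=7): fills=#5x#1:3@104; bids=[#5:4@105 #4:4@98] asks=[-]

Answer: bid=- ask=104
bid=- ask=95
bid=- ask=104
bid=- ask=104
bid=- ask=104
bid=98 ask=104
bid=105 ask=-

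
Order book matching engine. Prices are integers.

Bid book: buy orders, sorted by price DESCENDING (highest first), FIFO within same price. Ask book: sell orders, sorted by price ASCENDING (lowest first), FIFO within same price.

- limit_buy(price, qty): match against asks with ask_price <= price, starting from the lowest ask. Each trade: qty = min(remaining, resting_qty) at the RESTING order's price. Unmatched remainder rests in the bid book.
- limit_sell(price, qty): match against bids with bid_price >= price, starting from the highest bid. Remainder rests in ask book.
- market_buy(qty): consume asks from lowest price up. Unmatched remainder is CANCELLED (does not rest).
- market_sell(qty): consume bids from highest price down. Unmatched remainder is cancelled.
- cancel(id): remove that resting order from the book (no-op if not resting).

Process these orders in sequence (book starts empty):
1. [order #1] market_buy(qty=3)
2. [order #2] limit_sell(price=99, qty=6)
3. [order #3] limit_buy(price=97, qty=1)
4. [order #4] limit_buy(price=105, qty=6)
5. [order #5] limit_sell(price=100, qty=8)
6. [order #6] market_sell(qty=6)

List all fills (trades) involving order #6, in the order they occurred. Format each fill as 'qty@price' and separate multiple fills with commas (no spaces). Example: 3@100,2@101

After op 1 [order #1] market_buy(qty=3): fills=none; bids=[-] asks=[-]
After op 2 [order #2] limit_sell(price=99, qty=6): fills=none; bids=[-] asks=[#2:6@99]
After op 3 [order #3] limit_buy(price=97, qty=1): fills=none; bids=[#3:1@97] asks=[#2:6@99]
After op 4 [order #4] limit_buy(price=105, qty=6): fills=#4x#2:6@99; bids=[#3:1@97] asks=[-]
After op 5 [order #5] limit_sell(price=100, qty=8): fills=none; bids=[#3:1@97] asks=[#5:8@100]
After op 6 [order #6] market_sell(qty=6): fills=#3x#6:1@97; bids=[-] asks=[#5:8@100]

Answer: 1@97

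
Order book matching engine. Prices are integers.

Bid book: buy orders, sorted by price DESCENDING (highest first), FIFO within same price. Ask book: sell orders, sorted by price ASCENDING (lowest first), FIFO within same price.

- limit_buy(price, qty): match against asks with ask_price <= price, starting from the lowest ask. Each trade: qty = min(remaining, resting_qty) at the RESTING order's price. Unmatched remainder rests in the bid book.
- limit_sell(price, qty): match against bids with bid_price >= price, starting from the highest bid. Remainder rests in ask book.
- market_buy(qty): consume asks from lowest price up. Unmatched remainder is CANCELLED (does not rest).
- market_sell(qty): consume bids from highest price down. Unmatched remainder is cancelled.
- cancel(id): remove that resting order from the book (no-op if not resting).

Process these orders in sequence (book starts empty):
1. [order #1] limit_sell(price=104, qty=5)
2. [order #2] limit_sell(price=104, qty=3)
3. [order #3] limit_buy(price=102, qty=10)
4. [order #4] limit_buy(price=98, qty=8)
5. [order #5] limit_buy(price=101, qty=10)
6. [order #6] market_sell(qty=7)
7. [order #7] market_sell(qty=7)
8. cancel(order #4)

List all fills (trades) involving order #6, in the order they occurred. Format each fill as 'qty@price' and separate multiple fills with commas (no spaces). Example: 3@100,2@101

Answer: 7@102

Derivation:
After op 1 [order #1] limit_sell(price=104, qty=5): fills=none; bids=[-] asks=[#1:5@104]
After op 2 [order #2] limit_sell(price=104, qty=3): fills=none; bids=[-] asks=[#1:5@104 #2:3@104]
After op 3 [order #3] limit_buy(price=102, qty=10): fills=none; bids=[#3:10@102] asks=[#1:5@104 #2:3@104]
After op 4 [order #4] limit_buy(price=98, qty=8): fills=none; bids=[#3:10@102 #4:8@98] asks=[#1:5@104 #2:3@104]
After op 5 [order #5] limit_buy(price=101, qty=10): fills=none; bids=[#3:10@102 #5:10@101 #4:8@98] asks=[#1:5@104 #2:3@104]
After op 6 [order #6] market_sell(qty=7): fills=#3x#6:7@102; bids=[#3:3@102 #5:10@101 #4:8@98] asks=[#1:5@104 #2:3@104]
After op 7 [order #7] market_sell(qty=7): fills=#3x#7:3@102 #5x#7:4@101; bids=[#5:6@101 #4:8@98] asks=[#1:5@104 #2:3@104]
After op 8 cancel(order #4): fills=none; bids=[#5:6@101] asks=[#1:5@104 #2:3@104]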